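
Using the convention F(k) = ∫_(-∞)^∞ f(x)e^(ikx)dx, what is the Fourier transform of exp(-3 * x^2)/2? sqrt(3) * sqrt(pi) * exp(-k^2/12)/6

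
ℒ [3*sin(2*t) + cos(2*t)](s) 6/(s^2 + 4) + s/(s^2 + 4)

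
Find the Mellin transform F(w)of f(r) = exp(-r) gamma(w)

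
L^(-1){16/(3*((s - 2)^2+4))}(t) 8*exp(2*t)*sin(2*t)/3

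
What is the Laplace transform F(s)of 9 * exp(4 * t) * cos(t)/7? 9 * (s - 4)/(7 * ((s - 4)^2+1))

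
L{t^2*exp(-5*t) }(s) 2/(s+5) ^3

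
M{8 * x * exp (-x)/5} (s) 8 * gamma (s+1)/5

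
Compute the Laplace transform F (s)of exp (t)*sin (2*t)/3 2/ (3*( (s - 1)^2 + 4))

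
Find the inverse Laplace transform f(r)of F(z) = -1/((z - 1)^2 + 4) -exp(r)*sin(2*r)/2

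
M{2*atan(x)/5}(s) -pi*sec(pi*s/2)/(5*s)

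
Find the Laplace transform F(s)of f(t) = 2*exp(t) 2/(s - 1)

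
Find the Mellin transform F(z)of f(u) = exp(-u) gamma(z)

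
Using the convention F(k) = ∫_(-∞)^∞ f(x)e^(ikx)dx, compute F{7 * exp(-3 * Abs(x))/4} 21/(2 * (k^2+9))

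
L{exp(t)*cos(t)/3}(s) (s - 1)/(3*((s - 1)^2 + 1))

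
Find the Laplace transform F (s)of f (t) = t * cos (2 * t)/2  (s^2 - 4)/ (2 * (s^2 + 4)^2)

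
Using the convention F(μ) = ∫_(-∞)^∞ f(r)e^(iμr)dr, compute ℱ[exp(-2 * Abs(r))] 4/(μ^2 + 4)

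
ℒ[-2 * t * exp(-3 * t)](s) -2/(s + 3)^2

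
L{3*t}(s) 3/s^2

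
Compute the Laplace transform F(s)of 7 7/s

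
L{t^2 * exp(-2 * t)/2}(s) (s + 2)^(-3)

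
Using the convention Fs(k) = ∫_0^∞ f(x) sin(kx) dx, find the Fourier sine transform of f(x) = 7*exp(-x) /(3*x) 7*atan(k) /3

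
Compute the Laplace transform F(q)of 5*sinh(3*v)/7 15/(7*(q^2 - 9))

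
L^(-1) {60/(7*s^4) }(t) 10*t^3/7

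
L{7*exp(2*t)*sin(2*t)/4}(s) 7/(2*((s - 2)^2 + 4))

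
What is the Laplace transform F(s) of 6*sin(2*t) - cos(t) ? 12/(s^2 + 4) - s/(s^2 + 1) 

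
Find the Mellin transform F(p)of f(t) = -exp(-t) -gamma(p)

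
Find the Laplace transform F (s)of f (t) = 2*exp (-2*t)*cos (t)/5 2*(s+2)/ (5*( (s+2)^2+1))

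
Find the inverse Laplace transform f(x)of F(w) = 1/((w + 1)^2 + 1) exp(-x)*sin(x)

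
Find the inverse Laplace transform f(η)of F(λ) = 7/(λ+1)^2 7*η*exp(-η)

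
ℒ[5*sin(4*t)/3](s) 20/(3*(s^2 + 16))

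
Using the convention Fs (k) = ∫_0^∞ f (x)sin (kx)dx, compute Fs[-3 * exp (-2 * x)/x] -3 * atan (k/2)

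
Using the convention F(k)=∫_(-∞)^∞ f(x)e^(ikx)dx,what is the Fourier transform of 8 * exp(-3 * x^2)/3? 8 * sqrt(3) * sqrt(pi) * exp(-k^2/12)/9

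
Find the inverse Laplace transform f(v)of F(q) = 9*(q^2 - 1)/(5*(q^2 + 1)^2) 9*v*cos(v)/5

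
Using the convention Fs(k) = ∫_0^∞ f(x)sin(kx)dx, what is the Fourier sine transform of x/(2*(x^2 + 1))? pi*exp(-k)/4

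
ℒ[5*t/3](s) 5/(3*s^2)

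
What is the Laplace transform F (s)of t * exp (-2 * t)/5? 1/ (5 * (s + 2)^2)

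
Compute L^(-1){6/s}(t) 6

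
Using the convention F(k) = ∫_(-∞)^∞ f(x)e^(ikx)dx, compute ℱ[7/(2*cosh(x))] 7*pi/(2*cosh(pi*k/2))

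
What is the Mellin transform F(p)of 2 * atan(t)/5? -pi * sec(pi * p/2)/(5 * p)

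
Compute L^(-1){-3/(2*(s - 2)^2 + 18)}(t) -exp(2*t)*sin(3*t)/2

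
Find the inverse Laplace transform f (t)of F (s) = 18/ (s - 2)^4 3*t^3*exp (2*t)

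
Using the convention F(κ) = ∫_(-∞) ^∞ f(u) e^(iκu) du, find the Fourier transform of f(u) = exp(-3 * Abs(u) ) 6/(κ^2 + 9) 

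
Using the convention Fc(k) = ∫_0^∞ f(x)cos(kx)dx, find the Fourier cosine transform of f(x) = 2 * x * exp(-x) 2 * (1 - k^2)/(k^2 + 1)^2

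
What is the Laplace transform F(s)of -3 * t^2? -6/s^3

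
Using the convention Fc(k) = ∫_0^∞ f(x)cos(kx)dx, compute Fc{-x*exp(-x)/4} (k^2 - 1)/(4*(k^2 + 1)^2)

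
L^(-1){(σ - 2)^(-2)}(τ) τ*exp(2*τ)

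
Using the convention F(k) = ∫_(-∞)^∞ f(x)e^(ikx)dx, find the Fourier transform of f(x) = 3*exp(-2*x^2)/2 3*sqrt(2)*sqrt(pi)*exp(-k^2/8)/4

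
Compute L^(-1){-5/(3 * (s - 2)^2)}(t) -5 * t * exp(2 * t)/3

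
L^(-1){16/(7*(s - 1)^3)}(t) 8*t^2*exp(t)/7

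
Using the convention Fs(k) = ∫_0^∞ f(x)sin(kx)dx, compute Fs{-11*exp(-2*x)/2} -11*k/(2*k^2+8)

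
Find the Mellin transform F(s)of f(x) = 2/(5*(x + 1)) 2*pi*csc(pi*s)/5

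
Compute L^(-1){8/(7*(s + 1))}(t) 8*exp(-t)/7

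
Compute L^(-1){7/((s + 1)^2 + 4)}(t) 7*exp(-t)*sin(2*t)/2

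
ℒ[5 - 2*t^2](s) 5/s - 4/s^3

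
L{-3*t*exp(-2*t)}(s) -3/(s+2)^2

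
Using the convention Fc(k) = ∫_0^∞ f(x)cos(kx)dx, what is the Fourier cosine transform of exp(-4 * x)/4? 1/(k^2 + 16)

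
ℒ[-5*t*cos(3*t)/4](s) 5*(9 - s^2)/(4*(s^2+9)^2)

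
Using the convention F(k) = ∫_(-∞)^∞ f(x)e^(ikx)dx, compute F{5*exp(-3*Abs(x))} 30/(k^2 + 9)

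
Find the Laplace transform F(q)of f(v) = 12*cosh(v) 12*q/(q^2 - 1)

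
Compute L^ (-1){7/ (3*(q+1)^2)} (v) 7*v*exp (-v)/3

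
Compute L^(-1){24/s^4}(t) 4*t^3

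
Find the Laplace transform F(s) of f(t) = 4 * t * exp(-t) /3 4/(3 * (s + 1) ^2) 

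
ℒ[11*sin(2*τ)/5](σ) 22/(5*(σ^2 + 4))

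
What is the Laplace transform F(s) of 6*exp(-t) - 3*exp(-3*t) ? 6/(s+1) - 3/(s+3) 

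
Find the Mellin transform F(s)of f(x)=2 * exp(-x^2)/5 gamma(s/2)/5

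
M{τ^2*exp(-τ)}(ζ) gamma(ζ+2)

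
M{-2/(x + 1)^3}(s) -pi*(s - 2)*(s - 1)/sin(pi*s)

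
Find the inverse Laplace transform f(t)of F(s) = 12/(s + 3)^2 12 * t * exp(-3 * t)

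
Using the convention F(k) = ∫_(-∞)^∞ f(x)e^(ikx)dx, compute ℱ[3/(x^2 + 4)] 3 * pi * exp(-2 * Abs(k))/2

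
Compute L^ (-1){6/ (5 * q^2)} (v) 6 * v/5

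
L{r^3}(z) 6/z^4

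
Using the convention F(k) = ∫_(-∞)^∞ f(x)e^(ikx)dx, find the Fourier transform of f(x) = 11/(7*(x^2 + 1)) 11*pi*exp(-Abs(k))/7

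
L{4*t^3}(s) 24/s^4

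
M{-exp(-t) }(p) -gamma(p) 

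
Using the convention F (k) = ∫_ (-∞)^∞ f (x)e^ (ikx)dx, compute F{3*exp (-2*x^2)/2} 3*sqrt (2)*sqrt (pi)*exp (-k^2/8)/4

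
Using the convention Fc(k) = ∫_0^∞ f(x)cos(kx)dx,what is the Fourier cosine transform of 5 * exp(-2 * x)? 10/(k^2 + 4)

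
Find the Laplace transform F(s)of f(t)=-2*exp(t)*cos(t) 2*(1 - s)/((s - 1)^2+1)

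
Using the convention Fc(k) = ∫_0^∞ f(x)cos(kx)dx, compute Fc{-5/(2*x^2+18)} -5*pi*exp(-3*k)/12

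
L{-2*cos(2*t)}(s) -2*s/(s^2 + 4)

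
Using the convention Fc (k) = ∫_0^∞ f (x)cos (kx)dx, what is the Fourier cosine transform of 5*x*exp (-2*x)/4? 5*(4 - k^2)/ (4*(k^2 + 4)^2)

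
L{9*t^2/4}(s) 9/(2*s^3)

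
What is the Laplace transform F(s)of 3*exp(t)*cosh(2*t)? 3*(s - 1)/((s - 1)^2 - 4)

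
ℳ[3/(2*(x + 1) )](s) 3*pi*csc(pi*s) /2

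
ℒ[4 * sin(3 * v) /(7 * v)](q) 4 * atan(3/q) /7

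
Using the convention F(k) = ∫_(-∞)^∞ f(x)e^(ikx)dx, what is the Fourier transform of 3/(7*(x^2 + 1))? 3*pi*exp(-Abs(k))/7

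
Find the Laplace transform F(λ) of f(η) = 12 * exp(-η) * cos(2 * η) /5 12 * (λ+1) /(5 * ((λ+1) ^2+4) ) 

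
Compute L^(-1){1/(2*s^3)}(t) t^2/4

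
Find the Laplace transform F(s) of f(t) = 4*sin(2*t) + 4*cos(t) 8/(s^2 + 4) + 4*s/(s^2 + 1) 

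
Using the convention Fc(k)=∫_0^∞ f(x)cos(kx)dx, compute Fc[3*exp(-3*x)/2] 9/(2*(k^2 + 9))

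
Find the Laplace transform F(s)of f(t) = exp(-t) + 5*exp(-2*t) 5/(s + 2) + 1/(s + 1)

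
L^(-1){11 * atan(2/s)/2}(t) 11 * sin(2 * t)/(2 * t)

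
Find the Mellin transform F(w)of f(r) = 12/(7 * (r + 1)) 12 * pi * csc(pi * w)/7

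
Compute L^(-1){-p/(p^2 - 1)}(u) -cosh(u)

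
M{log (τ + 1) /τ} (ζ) -pi * csc (pi * ζ) / (ζ - 1) 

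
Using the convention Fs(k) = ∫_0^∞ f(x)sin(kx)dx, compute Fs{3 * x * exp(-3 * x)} 18 * k/(k^2 + 9)^2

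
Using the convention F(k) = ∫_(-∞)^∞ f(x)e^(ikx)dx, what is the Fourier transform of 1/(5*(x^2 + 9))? pi*exp(-3*Abs(k))/15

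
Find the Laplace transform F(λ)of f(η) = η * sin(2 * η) 4 * λ/(λ^2 + 4)^2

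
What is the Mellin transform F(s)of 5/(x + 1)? 5*pi*csc(pi*s)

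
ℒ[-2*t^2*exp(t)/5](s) -4/(5*(s - 1)^3)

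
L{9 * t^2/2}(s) 9/s^3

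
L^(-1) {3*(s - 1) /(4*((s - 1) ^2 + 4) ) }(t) 3*exp(t)*cos(2*t) /4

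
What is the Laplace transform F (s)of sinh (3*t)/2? 3/ (2*(s^2 - 9))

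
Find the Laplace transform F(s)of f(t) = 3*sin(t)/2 3/(2*(s^2+1))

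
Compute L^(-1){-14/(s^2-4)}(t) -7*sinh(2*t)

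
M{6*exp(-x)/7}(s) 6*gamma(s)/7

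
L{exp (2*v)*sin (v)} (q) 1/ ( (q - 2)^2 + 1)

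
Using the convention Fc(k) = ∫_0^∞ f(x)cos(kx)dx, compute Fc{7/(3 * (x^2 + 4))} 7 * pi * exp(-2 * k)/12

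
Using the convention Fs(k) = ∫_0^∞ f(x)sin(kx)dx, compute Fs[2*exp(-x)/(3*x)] 2*atan(k)/3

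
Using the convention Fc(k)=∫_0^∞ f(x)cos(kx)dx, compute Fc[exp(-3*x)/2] 3/(2*(k^2 + 9))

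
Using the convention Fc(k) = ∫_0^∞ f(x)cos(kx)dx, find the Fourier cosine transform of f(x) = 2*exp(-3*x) 6/(k^2 + 9)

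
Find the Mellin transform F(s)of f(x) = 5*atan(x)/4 -5*pi*sec(pi*s/2)/(8*s)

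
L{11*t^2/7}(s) 22/(7*s^3)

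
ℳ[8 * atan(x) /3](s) -4 * pi * sec(pi * s/2) /(3 * s) 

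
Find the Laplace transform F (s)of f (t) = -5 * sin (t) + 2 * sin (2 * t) 4/ (s^2 + 4) - 5/ (s^2 + 1)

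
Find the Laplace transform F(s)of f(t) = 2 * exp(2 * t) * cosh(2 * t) 2 * (s - 2)/(s * (s - 4))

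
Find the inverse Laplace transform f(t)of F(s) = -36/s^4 -6*t^3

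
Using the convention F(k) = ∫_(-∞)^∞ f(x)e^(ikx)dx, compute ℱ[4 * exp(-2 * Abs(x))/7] 16/(7 * (k^2 + 4))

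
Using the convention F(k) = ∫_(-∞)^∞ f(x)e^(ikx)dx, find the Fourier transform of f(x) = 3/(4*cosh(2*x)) 3*pi/(8*cosh(pi*k/4))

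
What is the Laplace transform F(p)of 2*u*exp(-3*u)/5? 2/(5*(p+3)^2)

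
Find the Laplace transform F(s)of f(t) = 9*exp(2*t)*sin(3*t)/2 27/(2*((s - 2)^2 + 9))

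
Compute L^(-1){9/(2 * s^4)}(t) 3 * t^3/4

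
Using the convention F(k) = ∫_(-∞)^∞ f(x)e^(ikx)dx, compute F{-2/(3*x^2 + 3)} -2*pi*exp(-Abs(k))/3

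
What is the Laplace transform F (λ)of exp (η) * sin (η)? 1/ ( (λ - 1)^2+1)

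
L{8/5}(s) 8/(5 * s)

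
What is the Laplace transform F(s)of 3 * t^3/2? 9/s^4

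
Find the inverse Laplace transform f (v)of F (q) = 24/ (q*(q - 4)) 12*exp (2*v)*sinh (2*v)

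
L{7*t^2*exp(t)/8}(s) 7/(4*(s - 1)^3)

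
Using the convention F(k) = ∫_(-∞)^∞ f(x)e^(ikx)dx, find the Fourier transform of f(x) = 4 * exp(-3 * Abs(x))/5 24/(5 * (k^2 + 9))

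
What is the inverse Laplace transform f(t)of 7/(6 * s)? 7/6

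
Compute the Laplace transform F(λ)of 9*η 9/λ^2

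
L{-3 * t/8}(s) -3/(8 * s^2)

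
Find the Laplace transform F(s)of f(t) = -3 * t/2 -3/(2 * s^2)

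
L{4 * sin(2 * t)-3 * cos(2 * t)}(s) 8/(s^2 + 4)-3 * s/(s^2 + 4)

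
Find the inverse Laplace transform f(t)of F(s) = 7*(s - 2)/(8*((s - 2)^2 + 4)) 7*exp(2*t)*cos(2*t)/8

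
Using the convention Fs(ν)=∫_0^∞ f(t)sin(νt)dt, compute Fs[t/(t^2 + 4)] pi * exp(-2 * ν)/2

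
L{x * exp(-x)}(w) (w + 1)^(-2)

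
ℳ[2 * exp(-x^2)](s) gamma(s/2)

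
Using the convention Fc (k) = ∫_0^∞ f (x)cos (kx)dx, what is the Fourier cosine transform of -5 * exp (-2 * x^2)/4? -5 * sqrt (2) * sqrt (pi) * exp (-k^2/8)/16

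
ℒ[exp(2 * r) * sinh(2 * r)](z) 2/(z * (z - 4) ) 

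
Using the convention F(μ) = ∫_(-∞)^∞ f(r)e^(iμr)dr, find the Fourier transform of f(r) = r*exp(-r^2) I*sqrt(pi)*μ*exp(-μ^2/4)/2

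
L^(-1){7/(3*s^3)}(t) 7*t^2/6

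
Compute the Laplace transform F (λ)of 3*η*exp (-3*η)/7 3/ (7*(λ + 3)^2)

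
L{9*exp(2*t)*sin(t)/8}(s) 9/(8*((s - 2)^2 + 1))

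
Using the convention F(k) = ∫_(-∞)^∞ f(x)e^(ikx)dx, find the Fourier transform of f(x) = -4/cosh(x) -4 * pi/cosh(pi * k/2)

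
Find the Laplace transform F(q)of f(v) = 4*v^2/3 8/(3*q^3)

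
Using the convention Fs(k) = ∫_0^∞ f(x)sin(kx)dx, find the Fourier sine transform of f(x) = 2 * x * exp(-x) 4 * k/(k^2 + 1)^2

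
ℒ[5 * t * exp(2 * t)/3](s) 5/(3 * (s - 2)^2)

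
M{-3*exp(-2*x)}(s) -3*gamma(s)/2^s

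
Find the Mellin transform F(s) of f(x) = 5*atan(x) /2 -5*pi*sec(pi*s/2) /(4*s) 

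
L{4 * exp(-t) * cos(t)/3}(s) 4 * (s + 1)/(3 * ((s + 1)^2 + 1))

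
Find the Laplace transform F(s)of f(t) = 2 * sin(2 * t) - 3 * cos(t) 4/(s^2 + 4) - 3 * s/(s^2 + 1)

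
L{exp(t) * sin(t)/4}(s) 1/(4 * ((s - 1)^2 + 1))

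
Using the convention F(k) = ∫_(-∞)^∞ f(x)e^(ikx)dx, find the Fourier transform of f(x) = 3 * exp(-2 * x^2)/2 3 * sqrt(2) * sqrt(pi) * exp(-k^2/8)/4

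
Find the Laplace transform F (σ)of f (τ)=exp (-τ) 1/ (σ + 1)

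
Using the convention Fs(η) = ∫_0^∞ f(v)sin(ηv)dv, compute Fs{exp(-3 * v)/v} atan(η/3)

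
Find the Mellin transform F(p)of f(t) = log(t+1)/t -pi*csc(pi*p)/(p - 1)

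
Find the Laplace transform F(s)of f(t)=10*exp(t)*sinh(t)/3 10/(3*s*(s - 2))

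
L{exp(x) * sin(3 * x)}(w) 3/((w - 1)^2 + 9)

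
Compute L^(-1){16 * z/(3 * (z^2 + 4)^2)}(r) 4 * r * sin(2 * r)/3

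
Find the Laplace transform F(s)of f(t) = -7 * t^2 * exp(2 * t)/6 -7/(3 * (s - 2)^3)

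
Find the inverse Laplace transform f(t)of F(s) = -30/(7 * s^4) -5 * t^3/7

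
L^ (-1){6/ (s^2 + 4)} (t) 3*sin (2*t)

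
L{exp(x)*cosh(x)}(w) (w - 1)/(w*(w - 2))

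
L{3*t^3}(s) 18/s^4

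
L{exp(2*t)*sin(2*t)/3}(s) 2/(3*((s - 2)^2+4))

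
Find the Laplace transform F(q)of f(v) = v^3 6/q^4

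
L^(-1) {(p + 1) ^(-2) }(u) u * exp(-u) 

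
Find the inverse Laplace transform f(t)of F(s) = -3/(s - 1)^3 -3*t^2*exp(t)/2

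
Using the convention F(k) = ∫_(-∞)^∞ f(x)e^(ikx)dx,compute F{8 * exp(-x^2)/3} 8 * sqrt(pi) * exp(-k^2/4)/3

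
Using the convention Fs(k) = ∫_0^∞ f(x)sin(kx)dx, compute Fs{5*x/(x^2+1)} 5*pi*exp(-k)/2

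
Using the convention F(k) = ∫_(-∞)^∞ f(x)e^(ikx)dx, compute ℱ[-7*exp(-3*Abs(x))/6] -7/(k^2 + 9)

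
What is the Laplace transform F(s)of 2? 2/s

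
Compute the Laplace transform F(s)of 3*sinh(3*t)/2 9/(2*(s^2-9))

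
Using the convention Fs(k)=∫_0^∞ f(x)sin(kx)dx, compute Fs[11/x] 11 * pi/2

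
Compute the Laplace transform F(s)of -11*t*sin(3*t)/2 -33*s/(s^2+9)^2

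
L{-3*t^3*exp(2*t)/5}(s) -18/(5*(s - 2)^4)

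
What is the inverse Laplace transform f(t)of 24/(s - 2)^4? 4*t^3*exp(2*t)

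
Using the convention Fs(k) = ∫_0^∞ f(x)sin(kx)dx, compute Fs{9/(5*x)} 9*pi/10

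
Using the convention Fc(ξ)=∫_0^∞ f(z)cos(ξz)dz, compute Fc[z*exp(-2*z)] (4 - ξ^2)/(ξ^2 + 4)^2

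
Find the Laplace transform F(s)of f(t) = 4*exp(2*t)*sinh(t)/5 4/(5*((s - 2)^2 - 1))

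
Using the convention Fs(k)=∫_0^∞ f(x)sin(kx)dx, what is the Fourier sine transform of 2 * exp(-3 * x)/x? 2 * atan(k/3)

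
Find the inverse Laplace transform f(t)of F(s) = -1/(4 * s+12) -exp(-3 * t)/4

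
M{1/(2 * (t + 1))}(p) pi * csc(pi * p)/2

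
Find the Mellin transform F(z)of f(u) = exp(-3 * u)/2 gamma(z)/(2 * 3^z)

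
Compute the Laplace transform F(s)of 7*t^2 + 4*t 14/s^3 + 4/s^2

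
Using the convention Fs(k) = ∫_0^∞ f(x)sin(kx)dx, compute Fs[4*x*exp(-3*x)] 24*k/(k^2+9)^2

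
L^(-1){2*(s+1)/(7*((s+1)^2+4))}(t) 2*exp(-t)*cos(2*t)/7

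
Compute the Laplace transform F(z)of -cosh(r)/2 -z/(2*z^2 - 2)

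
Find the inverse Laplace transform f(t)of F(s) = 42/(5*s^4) 7*t^3/5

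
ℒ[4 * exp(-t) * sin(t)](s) 4/((s + 1)^2 + 1)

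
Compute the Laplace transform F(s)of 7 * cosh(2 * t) 7 * s/(s^2 - 4)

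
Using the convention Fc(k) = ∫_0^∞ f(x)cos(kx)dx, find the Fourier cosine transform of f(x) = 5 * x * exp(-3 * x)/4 5 * (9 - k^2)/(4 * (k^2 + 9)^2)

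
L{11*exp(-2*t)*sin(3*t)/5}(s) 33/(5*((s+2)^2+9))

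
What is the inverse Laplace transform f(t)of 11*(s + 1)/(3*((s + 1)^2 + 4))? 11*exp(-t)*cos(2*t)/3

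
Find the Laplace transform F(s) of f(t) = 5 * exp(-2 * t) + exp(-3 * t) 1/(s + 3) + 5/(s + 2) 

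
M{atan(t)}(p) -pi * sec(pi * p/2)/(2 * p)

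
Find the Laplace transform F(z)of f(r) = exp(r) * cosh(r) (z - 1)/(z * (z - 2))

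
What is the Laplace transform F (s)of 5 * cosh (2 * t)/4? 5 * s/ (4 * (s^2 - 4))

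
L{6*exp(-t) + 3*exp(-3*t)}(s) 6/(s + 1) + 3/(s + 3)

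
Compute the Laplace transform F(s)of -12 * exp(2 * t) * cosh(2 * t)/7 12 * (2 - s)/(7 * s * (s - 4))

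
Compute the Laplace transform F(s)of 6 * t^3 36/s^4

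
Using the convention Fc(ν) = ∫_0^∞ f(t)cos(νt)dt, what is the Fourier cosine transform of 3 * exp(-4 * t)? 12/(ν^2 + 16)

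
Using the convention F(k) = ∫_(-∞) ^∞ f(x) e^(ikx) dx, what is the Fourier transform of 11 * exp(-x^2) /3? 11 * sqrt(pi) * exp(-k^2/4) /3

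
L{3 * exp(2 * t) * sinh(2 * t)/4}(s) 3/(2 * s * (s - 4))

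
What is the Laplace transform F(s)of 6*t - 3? 6/s^2 - 3/s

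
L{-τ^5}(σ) -120/σ^6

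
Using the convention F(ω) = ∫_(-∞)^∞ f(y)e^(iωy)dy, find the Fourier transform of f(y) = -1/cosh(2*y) -pi/(2*cosh(pi*ω/4))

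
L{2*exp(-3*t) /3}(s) 2/(3*(s + 3) ) 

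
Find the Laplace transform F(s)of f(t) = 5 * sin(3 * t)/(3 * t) 5 * atan(3/s)/3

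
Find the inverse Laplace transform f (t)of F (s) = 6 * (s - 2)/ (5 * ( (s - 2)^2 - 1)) 6 * exp (2 * t) * cosh (t)/5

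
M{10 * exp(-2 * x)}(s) 10 * gamma(s)/2^s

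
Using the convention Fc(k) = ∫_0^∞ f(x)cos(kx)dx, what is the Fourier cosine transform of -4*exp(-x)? -4/(k^2 + 1)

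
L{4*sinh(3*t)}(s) 12/(s^2 - 9)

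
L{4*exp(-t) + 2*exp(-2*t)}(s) 2/(s + 2) + 4/(s + 1)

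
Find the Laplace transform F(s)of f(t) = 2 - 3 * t 2/s - 3/s^2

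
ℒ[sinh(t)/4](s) 1/(4*(s^2 - 1))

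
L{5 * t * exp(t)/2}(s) 5/(2 * (s - 1)^2)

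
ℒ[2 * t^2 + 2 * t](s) 4/s^3 + 2/s^2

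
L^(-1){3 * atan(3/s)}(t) 3 * sin(3 * t)/t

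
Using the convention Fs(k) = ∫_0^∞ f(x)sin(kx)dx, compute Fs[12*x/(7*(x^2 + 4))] 6*pi*exp(-2*k)/7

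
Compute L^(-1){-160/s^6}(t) -4 * t^5/3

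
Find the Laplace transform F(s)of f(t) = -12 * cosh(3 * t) -12 * s/(s^2 - 9)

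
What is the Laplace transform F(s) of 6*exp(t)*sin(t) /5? 6/(5*((s - 1) ^2 + 1) ) 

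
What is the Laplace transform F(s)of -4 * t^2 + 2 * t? 2/s^2 - 8/s^3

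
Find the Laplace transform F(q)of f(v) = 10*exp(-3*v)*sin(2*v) 20/((q + 3)^2 + 4)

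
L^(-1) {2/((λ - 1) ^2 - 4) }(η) exp(η) * sinh(2 * η) 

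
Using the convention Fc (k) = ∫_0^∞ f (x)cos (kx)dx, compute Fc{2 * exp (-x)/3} 2/ (3 * (k^2 + 1))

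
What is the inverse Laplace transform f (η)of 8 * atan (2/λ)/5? 8 * sin (2 * η)/ (5 * η)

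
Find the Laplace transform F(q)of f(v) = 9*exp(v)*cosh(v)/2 9*(q - 1)/(2*q*(q - 2))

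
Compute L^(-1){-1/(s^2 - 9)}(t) -sinh(3*t)/3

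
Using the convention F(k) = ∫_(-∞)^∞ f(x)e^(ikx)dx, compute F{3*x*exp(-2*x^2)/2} 3*sqrt(2)*I*sqrt(pi)*k*exp(-k^2/8)/16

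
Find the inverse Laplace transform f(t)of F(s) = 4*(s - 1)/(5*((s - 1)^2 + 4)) 4*exp(t)*cos(2*t)/5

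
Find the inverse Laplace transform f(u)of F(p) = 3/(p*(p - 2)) 3*exp(u)*sinh(u)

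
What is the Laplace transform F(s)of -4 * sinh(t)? -4/(s^2 - 1)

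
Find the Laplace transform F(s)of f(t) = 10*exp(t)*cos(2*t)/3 10*(s - 1)/(3*((s - 1)^2 + 4))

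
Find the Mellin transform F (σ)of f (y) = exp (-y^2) gamma (σ/2)/2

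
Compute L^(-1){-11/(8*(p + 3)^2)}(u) -11*u*exp(-3*u)/8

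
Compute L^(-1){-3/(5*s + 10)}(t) -3*exp(-2*t)/5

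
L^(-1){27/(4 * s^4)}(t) 9 * t^3/8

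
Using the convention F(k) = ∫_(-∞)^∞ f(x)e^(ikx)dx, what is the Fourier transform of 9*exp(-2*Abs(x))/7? 36/(7*(k^2 + 4))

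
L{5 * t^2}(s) 10/s^3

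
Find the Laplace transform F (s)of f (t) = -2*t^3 -12/s^4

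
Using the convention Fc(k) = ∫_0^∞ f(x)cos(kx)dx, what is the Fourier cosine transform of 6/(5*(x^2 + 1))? 3*pi*exp(-k)/5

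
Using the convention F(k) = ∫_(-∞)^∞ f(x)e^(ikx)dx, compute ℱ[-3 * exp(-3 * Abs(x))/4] -9/(2 * k^2 + 18)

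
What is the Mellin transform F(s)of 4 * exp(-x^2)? 2 * gamma(s/2)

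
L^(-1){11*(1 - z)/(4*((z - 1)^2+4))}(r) -11*exp(r)*cos(2*r)/4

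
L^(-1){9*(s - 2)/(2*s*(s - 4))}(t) 9*exp(2*t)*cosh(2*t)/2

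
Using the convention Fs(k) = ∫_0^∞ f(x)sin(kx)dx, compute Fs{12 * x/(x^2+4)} 6 * pi * exp(-2 * k)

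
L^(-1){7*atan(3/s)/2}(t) 7*sin(3*t)/(2*t)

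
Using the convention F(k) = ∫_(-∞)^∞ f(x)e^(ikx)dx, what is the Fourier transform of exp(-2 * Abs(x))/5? 4/(5 * (k^2+4))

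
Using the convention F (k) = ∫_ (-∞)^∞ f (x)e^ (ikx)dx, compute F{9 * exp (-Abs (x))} 18/ (k^2 + 1)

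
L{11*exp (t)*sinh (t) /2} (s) 11/ (2*s*(s - 2) ) 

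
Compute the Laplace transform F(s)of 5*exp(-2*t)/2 5/(2*(s+2))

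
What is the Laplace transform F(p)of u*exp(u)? (p - 1)^(-2)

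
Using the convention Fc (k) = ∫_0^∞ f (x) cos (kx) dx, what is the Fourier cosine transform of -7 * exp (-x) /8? -7/ (8 * k^2+8) 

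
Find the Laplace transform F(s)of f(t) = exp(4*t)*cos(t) (s - 4)/((s - 4)^2 + 1)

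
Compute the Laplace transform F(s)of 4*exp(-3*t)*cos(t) 4*(s + 3)/((s + 3)^2 + 1)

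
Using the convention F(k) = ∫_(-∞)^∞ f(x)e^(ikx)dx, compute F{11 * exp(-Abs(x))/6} 11/(3 * (k^2 + 1))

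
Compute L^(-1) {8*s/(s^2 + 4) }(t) 8*cos(2*t) 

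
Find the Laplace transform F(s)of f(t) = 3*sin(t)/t 3*atan(1/s)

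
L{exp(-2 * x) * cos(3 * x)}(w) (w + 2)/((w + 2)^2 + 9)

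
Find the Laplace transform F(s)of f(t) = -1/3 -1/(3*s)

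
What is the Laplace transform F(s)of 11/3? 11/(3 * s)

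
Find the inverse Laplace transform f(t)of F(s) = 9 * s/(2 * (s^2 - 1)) 9 * cosh(t)/2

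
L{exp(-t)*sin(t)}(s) 1/((s + 1)^2 + 1)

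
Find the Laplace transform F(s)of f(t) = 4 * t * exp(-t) 4/(s + 1)^2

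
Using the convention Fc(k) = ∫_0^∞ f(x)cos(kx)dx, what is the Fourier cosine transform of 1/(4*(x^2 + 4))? pi*exp(-2*k)/16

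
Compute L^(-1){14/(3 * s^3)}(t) 7 * t^2/3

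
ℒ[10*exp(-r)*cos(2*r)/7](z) 10*(z + 1)/(7*((z + 1)^2 + 4))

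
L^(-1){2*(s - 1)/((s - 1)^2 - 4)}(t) 2*exp(t)*cosh(2*t)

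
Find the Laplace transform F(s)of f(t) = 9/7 9/(7 * s)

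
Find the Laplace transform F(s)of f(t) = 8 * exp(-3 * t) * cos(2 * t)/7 8 * (s + 3)/(7 * ((s + 3)^2 + 4))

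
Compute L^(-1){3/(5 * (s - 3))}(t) 3 * exp(3 * t)/5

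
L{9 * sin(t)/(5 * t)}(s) 9 * atan(1/s)/5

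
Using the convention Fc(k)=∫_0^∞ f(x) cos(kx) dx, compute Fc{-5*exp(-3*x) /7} -15/(7*k^2 + 63) 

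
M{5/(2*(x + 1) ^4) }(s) 5*gamma(s)*gamma(4 - s) /12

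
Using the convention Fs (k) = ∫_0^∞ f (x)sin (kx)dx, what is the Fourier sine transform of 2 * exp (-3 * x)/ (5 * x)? 2 * atan (k/3)/5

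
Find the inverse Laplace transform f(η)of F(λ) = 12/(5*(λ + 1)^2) 12*η*exp(-η)/5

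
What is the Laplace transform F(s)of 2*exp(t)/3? 2/(3*(s - 1))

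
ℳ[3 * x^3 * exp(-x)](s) 3 * gamma(s+3) 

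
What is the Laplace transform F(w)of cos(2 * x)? w/(w^2 + 4)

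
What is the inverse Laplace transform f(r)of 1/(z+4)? exp(-4 * r)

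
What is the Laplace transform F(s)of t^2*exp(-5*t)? 2/(s+5)^3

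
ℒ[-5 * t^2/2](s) -5/s^3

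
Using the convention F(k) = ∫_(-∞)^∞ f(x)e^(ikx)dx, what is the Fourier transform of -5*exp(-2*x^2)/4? -5*sqrt(2)*sqrt(pi)*exp(-k^2/8)/8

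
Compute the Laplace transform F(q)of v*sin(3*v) 6*q/(q^2 + 9)^2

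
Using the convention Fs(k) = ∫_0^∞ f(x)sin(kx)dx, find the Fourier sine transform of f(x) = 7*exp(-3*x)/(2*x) 7*atan(k/3)/2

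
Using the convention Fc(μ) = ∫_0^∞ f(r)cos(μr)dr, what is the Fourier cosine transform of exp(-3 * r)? 3/(μ^2 + 9)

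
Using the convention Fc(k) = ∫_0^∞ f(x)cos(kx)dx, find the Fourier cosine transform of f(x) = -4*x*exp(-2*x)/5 4*(k^2 - 4)/(5*(k^2 + 4)^2)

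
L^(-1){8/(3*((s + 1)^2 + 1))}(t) 8*exp(-t)*sin(t)/3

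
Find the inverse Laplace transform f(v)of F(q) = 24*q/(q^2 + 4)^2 6*v*sin(2*v)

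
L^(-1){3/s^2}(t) 3 * t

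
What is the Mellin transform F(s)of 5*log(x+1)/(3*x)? -5*pi*csc(pi*s)/(3*s - 3)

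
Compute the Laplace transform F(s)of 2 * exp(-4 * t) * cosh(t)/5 2 * (s + 4)/(5 * ((s + 4)^2 - 1))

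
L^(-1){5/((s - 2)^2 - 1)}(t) 5 * exp(2 * t) * sinh(t)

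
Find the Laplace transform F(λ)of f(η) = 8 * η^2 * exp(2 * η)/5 16/(5 * (λ - 2)^3)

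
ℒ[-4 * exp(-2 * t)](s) -4/(s + 2)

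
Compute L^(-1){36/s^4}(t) 6 * t^3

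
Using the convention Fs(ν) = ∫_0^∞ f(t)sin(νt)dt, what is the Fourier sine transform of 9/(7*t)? 9*pi/14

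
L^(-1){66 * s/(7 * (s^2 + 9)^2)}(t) 11 * t * sin(3 * t)/7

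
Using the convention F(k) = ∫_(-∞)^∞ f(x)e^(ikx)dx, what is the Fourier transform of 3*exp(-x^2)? 3*sqrt(pi)*exp(-k^2/4)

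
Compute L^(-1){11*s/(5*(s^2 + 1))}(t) 11*cos(t)/5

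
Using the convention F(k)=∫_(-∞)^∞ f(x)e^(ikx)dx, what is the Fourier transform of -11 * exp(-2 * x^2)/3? -11 * sqrt(2) * sqrt(pi) * exp(-k^2/8)/6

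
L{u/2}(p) 1/(2*p^2)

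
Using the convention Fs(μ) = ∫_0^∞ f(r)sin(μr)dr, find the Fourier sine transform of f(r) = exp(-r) μ/(μ^2 + 1)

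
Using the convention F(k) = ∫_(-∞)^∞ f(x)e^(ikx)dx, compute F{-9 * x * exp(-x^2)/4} -9 * I * sqrt(pi) * k * exp(-k^2/4)/8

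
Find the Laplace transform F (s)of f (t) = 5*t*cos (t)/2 5*(s^2 - 1)/ (2*(s^2 + 1)^2)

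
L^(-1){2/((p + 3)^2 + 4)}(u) exp(-3*u)*sin(2*u)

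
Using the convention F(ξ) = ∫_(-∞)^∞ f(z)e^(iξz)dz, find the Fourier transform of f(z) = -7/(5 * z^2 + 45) -7 * pi * exp(-3 * Abs(ξ))/15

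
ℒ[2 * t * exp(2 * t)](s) 2/(s - 2)^2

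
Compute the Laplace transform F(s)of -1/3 -1/(3*s)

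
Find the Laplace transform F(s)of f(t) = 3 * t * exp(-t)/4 3/(4 * (s + 1)^2)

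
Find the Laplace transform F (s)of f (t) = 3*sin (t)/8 3/ (8*(s^2 + 1))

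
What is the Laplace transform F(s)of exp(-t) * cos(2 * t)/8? (s + 1)/(8 * ((s + 1)^2 + 4))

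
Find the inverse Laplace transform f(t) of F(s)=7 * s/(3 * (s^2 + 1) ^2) 7 * t * sin(t) /6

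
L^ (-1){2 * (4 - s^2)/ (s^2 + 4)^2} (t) -2 * t * cos (2 * t)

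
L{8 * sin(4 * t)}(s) 32/(s^2 + 16)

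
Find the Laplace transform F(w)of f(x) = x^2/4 1/(2*w^3)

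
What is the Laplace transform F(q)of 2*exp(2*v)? 2/(q - 2)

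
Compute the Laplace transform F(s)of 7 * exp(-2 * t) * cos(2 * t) 7 * (s + 2)/((s + 2)^2 + 4)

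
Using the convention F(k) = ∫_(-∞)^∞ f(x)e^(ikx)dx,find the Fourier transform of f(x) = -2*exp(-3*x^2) -2*sqrt(3)*sqrt(pi)*exp(-k^2/12)/3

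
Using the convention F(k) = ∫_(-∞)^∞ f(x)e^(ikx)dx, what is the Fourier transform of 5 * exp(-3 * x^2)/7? 5 * sqrt(3) * sqrt(pi) * exp(-k^2/12)/21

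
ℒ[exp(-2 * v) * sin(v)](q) 1/((q + 2)^2 + 1)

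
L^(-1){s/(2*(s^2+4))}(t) cos(2*t)/2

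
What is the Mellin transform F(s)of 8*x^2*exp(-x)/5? 8*gamma(s + 2)/5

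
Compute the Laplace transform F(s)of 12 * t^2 24/s^3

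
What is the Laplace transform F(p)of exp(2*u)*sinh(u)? 1/((p - 2)^2 - 1)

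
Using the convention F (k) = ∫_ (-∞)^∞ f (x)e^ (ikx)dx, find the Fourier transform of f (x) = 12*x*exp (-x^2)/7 6*I*sqrt (pi)*k*exp (-k^2/4)/7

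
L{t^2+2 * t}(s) 2/s^3+2/s^2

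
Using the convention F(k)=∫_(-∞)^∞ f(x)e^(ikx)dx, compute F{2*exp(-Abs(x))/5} 4/(5*(k^2+1))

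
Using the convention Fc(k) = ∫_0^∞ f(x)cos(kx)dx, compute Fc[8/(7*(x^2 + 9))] 4*pi*exp(-3*k)/21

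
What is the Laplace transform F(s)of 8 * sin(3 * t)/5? 24/(5 * (s^2 + 9))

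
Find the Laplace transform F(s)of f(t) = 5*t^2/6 5/(3*s^3)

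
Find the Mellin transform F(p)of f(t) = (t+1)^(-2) (-pi*p+pi)/sin(pi*p)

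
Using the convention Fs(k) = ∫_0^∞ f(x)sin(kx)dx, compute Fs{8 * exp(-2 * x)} 8 * k/(k^2 + 4)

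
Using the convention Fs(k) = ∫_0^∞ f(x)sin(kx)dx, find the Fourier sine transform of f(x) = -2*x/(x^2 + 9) -pi*exp(-3*k)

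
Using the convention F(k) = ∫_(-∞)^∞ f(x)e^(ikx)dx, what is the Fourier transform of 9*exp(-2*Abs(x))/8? 9/(2*(k^2 + 4))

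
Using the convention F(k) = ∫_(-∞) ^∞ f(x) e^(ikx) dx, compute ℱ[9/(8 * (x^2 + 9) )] 3 * pi * exp(-3 * Abs(k) ) /8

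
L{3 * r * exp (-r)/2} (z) 3/ (2 * (z + 1)^2)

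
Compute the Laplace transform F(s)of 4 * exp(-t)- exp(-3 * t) 4/(s + 1) - 1/(s + 3)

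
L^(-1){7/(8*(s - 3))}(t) 7*exp(3*t)/8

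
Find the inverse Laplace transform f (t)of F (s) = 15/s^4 5*t^3/2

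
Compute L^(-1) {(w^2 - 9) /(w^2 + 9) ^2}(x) x*cos(3*x) 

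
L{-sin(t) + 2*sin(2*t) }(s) 4/(s^2 + 4) - 1/(s^2 + 1) 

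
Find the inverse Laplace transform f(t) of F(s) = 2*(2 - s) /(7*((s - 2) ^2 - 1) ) -2*exp(2*t)*cosh(t) /7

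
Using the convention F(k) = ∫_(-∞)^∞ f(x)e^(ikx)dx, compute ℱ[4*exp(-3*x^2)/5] 4*sqrt(3)*sqrt(pi)*exp(-k^2/12)/15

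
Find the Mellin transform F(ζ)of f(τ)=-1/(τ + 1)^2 pi * (ζ - 1)/sin(pi * ζ)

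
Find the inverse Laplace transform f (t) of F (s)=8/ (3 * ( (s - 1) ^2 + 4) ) 4 * exp (t) * sin (2 * t) /3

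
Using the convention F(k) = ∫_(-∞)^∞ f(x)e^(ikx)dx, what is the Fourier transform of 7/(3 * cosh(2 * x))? 7 * pi/(6 * cosh(pi * k/4))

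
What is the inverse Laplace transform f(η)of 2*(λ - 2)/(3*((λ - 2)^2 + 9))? 2*exp(2*η)*cos(3*η)/3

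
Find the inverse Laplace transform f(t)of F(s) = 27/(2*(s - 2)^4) 9*t^3*exp(2*t)/4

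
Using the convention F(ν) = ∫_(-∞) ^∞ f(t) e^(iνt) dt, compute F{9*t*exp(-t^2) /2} 9*I*sqrt(pi)*ν*exp(-ν^2/4) /4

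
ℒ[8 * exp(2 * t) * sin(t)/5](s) 8/(5 * ((s - 2)^2 + 1))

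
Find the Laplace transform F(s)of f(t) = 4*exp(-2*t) 4/(s + 2)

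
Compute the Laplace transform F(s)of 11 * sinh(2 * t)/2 11/(s^2 - 4)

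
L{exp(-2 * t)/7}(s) 1/(7 * (s + 2))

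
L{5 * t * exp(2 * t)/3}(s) 5/(3 * (s - 2)^2)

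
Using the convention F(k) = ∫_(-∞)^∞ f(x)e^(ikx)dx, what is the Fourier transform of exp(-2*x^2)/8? sqrt(2)*sqrt(pi)*exp(-k^2/8)/16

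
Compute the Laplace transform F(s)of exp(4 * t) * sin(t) 1/((s - 4)^2 + 1)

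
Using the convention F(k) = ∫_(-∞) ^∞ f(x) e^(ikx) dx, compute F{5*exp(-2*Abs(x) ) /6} 10/(3*(k^2+4) ) 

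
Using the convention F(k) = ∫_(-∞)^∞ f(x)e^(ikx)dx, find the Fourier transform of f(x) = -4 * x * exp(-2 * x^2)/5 -sqrt(2) * I * sqrt(pi) * k * exp(-k^2/8)/10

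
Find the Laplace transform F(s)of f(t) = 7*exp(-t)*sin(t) 7/((s + 1)^2 + 1)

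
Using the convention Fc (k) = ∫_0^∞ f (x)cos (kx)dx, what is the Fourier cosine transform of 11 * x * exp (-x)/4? 11 * (1 - k^2)/ (4 * (k^2 + 1)^2)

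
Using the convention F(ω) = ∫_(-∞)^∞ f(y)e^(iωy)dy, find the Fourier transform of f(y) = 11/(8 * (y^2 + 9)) 11 * pi * exp(-3 * Abs(ω))/24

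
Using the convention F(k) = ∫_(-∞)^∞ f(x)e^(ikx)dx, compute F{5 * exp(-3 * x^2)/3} 5 * sqrt(3) * sqrt(pi) * exp(-k^2/12)/9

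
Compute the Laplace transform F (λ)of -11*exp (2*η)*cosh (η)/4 11*(2 - λ)/ (4*( (λ - 2)^2 - 1))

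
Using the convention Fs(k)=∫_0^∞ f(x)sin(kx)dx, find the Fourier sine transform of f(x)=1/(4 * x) pi/8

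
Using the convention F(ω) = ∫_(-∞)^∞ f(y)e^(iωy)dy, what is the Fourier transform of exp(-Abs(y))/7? 2/(7*(ω^2 + 1))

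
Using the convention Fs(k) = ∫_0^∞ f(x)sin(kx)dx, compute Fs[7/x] 7*pi/2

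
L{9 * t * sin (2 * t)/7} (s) 36 * s/ (7 * (s^2 + 4)^2)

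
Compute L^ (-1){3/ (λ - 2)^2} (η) 3*η*exp (2*η)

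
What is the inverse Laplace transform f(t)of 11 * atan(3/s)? 11 * sin(3 * t)/t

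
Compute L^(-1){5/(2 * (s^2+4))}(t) 5 * sin(2 * t)/4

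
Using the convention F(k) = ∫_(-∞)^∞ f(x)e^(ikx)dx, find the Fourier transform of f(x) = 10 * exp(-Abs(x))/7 20/(7 * (k^2 + 1))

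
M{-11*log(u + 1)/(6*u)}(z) 11*pi*csc(pi*z)/(6*(z - 1))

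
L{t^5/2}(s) 60/s^6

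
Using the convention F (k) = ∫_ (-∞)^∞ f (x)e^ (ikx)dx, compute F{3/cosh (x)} 3*pi/cosh (pi*k/2)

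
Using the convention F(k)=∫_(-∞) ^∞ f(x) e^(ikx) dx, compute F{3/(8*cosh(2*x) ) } 3*pi/(16*cosh(pi*k/4) ) 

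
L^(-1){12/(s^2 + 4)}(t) 6 * sin(2 * t)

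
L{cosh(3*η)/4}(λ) λ/(4*(λ^2 - 9))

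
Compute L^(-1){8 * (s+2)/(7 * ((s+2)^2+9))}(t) 8 * exp(-2 * t) * cos(3 * t)/7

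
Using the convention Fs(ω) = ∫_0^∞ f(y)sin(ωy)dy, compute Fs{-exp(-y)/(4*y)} -atan(ω)/4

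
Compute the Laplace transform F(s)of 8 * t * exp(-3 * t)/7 8/(7 * (s + 3)^2)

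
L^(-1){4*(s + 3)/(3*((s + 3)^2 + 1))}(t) 4*exp(-3*t)*cos(t)/3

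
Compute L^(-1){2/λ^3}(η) η^2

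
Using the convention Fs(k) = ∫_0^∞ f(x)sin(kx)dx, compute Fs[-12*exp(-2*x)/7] -12*k/(7*k^2 + 28)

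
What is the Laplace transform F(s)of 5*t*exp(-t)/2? 5/(2*(s + 1)^2)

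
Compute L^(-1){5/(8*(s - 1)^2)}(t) 5*t*exp(t)/8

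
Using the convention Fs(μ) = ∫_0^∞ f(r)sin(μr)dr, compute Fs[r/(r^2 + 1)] pi*exp(-μ)/2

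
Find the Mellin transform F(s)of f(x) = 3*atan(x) -3*pi*sec(pi*s/2)/(2*s)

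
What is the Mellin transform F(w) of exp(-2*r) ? gamma(w) /2^w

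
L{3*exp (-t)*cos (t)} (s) 3*(s + 1)/ ( (s + 1)^2 + 1)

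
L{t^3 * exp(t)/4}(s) 3/(2 * (s - 1)^4)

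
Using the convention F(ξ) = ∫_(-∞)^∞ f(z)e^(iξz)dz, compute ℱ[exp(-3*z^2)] sqrt(3)*sqrt(pi)*exp(-ξ^2/12)/3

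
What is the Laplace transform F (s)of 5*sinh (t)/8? 5/ (8*(s^2 - 1))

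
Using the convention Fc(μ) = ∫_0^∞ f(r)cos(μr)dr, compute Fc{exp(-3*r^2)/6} sqrt(3)*sqrt(pi)*exp(-μ^2/12)/36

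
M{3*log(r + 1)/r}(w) -3*pi*csc(pi*w)/(w - 1)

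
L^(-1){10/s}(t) 10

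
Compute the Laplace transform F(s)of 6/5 6/(5 * s)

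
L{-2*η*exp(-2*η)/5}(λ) -2/(5*(λ + 2)^2)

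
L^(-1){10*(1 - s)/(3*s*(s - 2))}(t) -10*exp(t)*cosh(t)/3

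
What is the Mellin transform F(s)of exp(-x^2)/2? gamma(s/2)/4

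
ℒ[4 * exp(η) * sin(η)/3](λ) 4/(3 * ((λ - 1)^2 + 1))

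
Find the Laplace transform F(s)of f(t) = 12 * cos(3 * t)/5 12 * s/(5 * (s^2+9))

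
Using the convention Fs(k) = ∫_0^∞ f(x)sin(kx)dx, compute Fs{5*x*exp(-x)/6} 5*k/(3*(k^2 + 1)^2)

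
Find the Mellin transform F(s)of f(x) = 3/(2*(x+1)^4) gamma(s)*gamma(4 - s)/4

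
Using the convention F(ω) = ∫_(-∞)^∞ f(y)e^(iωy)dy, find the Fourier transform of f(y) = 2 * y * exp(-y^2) I * sqrt(pi) * ω * exp(-ω^2/4)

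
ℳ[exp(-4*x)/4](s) gamma(s)/(4*2^(2*s))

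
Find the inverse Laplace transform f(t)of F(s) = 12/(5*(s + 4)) 12*exp(-4*t)/5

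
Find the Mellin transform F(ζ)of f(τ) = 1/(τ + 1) pi*csc(pi*ζ)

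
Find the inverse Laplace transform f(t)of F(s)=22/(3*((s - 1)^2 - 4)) 11*exp(t)*sinh(2*t)/3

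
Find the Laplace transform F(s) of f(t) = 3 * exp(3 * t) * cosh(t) 3 * (s - 3) /((s - 3) ^2 - 1) 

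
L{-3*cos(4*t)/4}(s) -3*s/(4*s^2 + 64)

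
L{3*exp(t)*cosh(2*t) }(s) 3*(s - 1) /((s - 1) ^2 - 4) 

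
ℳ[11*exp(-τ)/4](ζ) 11*gamma(ζ)/4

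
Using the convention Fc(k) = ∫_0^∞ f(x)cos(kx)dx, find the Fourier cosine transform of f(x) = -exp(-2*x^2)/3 -sqrt(2)*sqrt(pi)*exp(-k^2/8)/12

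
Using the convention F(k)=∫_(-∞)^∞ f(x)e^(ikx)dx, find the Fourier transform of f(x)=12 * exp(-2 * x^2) 6 * sqrt(2) * sqrt(pi) * exp(-k^2/8)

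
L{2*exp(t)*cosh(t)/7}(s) 2*(s - 1)/(7*s*(s - 2))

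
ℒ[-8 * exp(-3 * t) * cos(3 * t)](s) 8 * (-s - 3)/((s + 3)^2 + 9)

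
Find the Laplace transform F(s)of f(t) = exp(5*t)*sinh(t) 1/((s - 5)^2 - 1)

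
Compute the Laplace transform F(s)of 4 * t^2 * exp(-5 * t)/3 8/(3 * (s+5)^3)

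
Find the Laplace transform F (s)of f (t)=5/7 5/ (7*s)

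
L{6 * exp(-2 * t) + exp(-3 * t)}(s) 6/(s + 2) + 1/(s + 3)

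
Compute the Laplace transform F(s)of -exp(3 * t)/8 -1/(8 * s - 24)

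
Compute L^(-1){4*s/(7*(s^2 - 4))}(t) 4*cosh(2*t)/7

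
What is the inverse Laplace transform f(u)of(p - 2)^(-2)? u * exp(2 * u)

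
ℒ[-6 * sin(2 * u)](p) -12/(p^2 + 4)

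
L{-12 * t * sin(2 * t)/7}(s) -48 * s/(7 * (s^2 + 4)^2)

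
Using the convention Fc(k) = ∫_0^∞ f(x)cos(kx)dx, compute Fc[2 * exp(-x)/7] 2/(7 * (k^2+1))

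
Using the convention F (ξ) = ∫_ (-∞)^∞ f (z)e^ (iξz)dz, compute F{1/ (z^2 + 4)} pi*exp (-2*Abs (ξ))/2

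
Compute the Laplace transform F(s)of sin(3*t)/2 3/(2*(s^2+9))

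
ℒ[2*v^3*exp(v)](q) 12/(q - 1)^4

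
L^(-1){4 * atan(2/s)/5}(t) 4 * sin(2 * t)/(5 * t)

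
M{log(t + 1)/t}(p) -pi * csc(pi * p)/(p - 1)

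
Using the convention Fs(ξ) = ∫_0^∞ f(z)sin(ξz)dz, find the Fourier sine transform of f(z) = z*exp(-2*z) 4*ξ/(ξ^2 + 4)^2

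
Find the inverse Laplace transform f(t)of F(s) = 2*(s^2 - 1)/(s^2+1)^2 2*t*cos(t)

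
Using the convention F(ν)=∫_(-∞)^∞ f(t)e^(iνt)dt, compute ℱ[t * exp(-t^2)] I * sqrt(pi) * ν * exp(-ν^2/4)/2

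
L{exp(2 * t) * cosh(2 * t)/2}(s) (s - 2)/(2 * s * (s - 4))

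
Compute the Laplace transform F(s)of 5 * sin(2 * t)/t 5 * atan(2/s)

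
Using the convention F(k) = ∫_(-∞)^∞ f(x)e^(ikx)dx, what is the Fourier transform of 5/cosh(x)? 5 * pi/cosh(pi * k/2)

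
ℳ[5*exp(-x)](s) 5*gamma(s)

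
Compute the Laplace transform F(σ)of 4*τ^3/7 24/(7*σ^4)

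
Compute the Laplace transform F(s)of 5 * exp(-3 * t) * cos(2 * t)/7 5 * (s + 3)/(7 * ((s + 3)^2 + 4))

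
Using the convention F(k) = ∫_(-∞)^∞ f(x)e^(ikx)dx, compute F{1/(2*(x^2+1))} pi*exp(-Abs(k))/2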